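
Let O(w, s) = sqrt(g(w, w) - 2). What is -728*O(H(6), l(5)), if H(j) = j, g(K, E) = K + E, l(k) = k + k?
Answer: -728*sqrt(10) ≈ -2302.1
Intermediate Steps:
l(k) = 2*k
g(K, E) = E + K
O(w, s) = sqrt(-2 + 2*w) (O(w, s) = sqrt((w + w) - 2) = sqrt(2*w - 2) = sqrt(-2 + 2*w))
-728*O(H(6), l(5)) = -728*sqrt(-2 + 2*6) = -728*sqrt(-2 + 12) = -728*sqrt(10)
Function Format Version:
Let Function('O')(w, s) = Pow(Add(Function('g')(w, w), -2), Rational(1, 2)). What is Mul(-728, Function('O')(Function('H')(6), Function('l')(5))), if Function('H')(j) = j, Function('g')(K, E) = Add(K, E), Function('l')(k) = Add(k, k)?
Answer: Mul(-728, Pow(10, Rational(1, 2))) ≈ -2302.1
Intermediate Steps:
Function('l')(k) = Mul(2, k)
Function('g')(K, E) = Add(E, K)
Function('O')(w, s) = Pow(Add(-2, Mul(2, w)), Rational(1, 2)) (Function('O')(w, s) = Pow(Add(Add(w, w), -2), Rational(1, 2)) = Pow(Add(Mul(2, w), -2), Rational(1, 2)) = Pow(Add(-2, Mul(2, w)), Rational(1, 2)))
Mul(-728, Function('O')(Function('H')(6), Function('l')(5))) = Mul(-728, Pow(Add(-2, Mul(2, 6)), Rational(1, 2))) = Mul(-728, Pow(Add(-2, 12), Rational(1, 2))) = Mul(-728, Pow(10, Rational(1, 2)))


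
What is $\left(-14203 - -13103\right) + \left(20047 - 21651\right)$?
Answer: $-2704$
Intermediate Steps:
$\left(-14203 - -13103\right) + \left(20047 - 21651\right) = \left(-14203 + 13103\right) + \left(20047 - 21651\right) = -1100 - 1604 = -2704$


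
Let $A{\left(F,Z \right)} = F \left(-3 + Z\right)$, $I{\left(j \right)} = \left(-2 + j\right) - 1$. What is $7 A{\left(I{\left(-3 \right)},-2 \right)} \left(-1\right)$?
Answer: $-210$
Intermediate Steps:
$I{\left(j \right)} = -3 + j$
$7 A{\left(I{\left(-3 \right)},-2 \right)} \left(-1\right) = 7 \left(-3 - 3\right) \left(-3 - 2\right) \left(-1\right) = 7 \left(\left(-6\right) \left(-5\right)\right) \left(-1\right) = 7 \cdot 30 \left(-1\right) = 210 \left(-1\right) = -210$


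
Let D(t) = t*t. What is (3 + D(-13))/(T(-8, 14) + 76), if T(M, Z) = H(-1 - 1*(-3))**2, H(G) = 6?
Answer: 43/28 ≈ 1.5357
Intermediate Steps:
D(t) = t**2
T(M, Z) = 36 (T(M, Z) = 6**2 = 36)
(3 + D(-13))/(T(-8, 14) + 76) = (3 + (-13)**2)/(36 + 76) = (3 + 169)/112 = 172*(1/112) = 43/28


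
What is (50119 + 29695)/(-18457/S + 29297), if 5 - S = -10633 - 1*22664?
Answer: 2657965828/975630237 ≈ 2.7244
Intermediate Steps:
S = 33302 (S = 5 - (-10633 - 1*22664) = 5 - (-10633 - 22664) = 5 - 1*(-33297) = 5 + 33297 = 33302)
(50119 + 29695)/(-18457/S + 29297) = (50119 + 29695)/(-18457/33302 + 29297) = 79814/(-18457*1/33302 + 29297) = 79814/(-18457/33302 + 29297) = 79814/(975630237/33302) = 79814*(33302/975630237) = 2657965828/975630237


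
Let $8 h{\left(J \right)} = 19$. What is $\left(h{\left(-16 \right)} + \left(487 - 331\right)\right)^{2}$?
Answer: $\frac{1605289}{64} \approx 25083.0$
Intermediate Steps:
$h{\left(J \right)} = \frac{19}{8}$ ($h{\left(J \right)} = \frac{1}{8} \cdot 19 = \frac{19}{8}$)
$\left(h{\left(-16 \right)} + \left(487 - 331\right)\right)^{2} = \left(\frac{19}{8} + \left(487 - 331\right)\right)^{2} = \left(\frac{19}{8} + 156\right)^{2} = \left(\frac{1267}{8}\right)^{2} = \frac{1605289}{64}$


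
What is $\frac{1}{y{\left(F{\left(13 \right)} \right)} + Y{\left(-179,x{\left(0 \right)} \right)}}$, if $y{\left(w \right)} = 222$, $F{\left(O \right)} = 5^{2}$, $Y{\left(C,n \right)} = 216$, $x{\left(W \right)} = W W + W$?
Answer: $\frac{1}{438} \approx 0.0022831$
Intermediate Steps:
$x{\left(W \right)} = W + W^{2}$ ($x{\left(W \right)} = W^{2} + W = W + W^{2}$)
$F{\left(O \right)} = 25$
$\frac{1}{y{\left(F{\left(13 \right)} \right)} + Y{\left(-179,x{\left(0 \right)} \right)}} = \frac{1}{222 + 216} = \frac{1}{438}$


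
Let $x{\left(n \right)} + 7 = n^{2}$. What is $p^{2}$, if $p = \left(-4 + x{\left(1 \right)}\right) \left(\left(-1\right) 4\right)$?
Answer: $1600$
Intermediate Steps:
$x{\left(n \right)} = -7 + n^{2}$
$p = 40$ ($p = \left(-4 - \left(7 - 1^{2}\right)\right) \left(\left(-1\right) 4\right) = \left(-4 + \left(-7 + 1\right)\right) \left(-4\right) = \left(-4 - 6\right) \left(-4\right) = \left(-10\right) \left(-4\right) = 40$)
$p^{2} = 40^{2} = 1600$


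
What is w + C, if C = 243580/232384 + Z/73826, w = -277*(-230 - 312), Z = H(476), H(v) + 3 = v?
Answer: 321964271441671/2144497648 ≈ 1.5014e+5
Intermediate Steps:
H(v) = -3 + v
Z = 473 (Z = -3 + 476 = 473)
w = 150134 (w = -277*(-542) = 150134)
C = 2261556839/2144497648 (C = 243580/232384 + 473/73826 = 243580*(1/232384) + 473*(1/73826) = 60895/58096 + 473/73826 = 2261556839/2144497648 ≈ 1.0546)
w + C = 150134 + 2261556839/2144497648 = 321964271441671/2144497648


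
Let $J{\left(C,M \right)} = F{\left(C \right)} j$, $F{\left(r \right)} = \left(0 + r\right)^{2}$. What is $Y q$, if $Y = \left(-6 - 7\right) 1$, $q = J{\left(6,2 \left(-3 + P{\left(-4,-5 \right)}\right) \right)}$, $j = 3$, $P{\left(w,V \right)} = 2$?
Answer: $-1404$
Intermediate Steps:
$F{\left(r \right)} = r^{2}$
$J{\left(C,M \right)} = 3 C^{2}$ ($J{\left(C,M \right)} = C^{2} \cdot 3 = 3 C^{2}$)
$q = 108$ ($q = 3 \cdot 6^{2} = 3 \cdot 36 = 108$)
$Y = -13$ ($Y = \left(-13\right) 1 = -13$)
$Y q = \left(-13\right) 108 = -1404$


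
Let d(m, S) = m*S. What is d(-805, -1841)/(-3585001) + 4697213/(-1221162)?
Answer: -2664183070289/625409570166 ≈ -4.2599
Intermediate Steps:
d(m, S) = S*m
d(-805, -1841)/(-3585001) + 4697213/(-1221162) = -1841*(-805)/(-3585001) + 4697213/(-1221162) = 1482005*(-1/3585001) + 4697213*(-1/1221162) = -211715/512143 - 4697213/1221162 = -2664183070289/625409570166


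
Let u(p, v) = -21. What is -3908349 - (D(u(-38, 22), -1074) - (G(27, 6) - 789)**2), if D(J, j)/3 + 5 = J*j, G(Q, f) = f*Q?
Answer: -3582867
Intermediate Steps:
G(Q, f) = Q*f
D(J, j) = -15 + 3*J*j (D(J, j) = -15 + 3*(J*j) = -15 + 3*J*j)
-3908349 - (D(u(-38, 22), -1074) - (G(27, 6) - 789)**2) = -3908349 - ((-15 + 3*(-21)*(-1074)) - (27*6 - 789)**2) = -3908349 - ((-15 + 67662) - (162 - 789)**2) = -3908349 - (67647 - 1*(-627)**2) = -3908349 - (67647 - 1*393129) = -3908349 - (67647 - 393129) = -3908349 - 1*(-325482) = -3908349 + 325482 = -3582867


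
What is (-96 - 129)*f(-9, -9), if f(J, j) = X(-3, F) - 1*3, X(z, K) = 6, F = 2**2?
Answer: -675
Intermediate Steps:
F = 4
f(J, j) = 3 (f(J, j) = 6 - 1*3 = 6 - 3 = 3)
(-96 - 129)*f(-9, -9) = (-96 - 129)*3 = -225*3 = -675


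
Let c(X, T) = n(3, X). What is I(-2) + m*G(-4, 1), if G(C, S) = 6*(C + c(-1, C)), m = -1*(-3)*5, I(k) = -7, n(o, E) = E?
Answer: -457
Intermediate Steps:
c(X, T) = X
m = 15 (m = 3*5 = 15)
G(C, S) = -6 + 6*C (G(C, S) = 6*(C - 1) = 6*(-1 + C) = -6 + 6*C)
I(-2) + m*G(-4, 1) = -7 + 15*(-6 + 6*(-4)) = -7 + 15*(-6 - 24) = -7 + 15*(-30) = -7 - 450 = -457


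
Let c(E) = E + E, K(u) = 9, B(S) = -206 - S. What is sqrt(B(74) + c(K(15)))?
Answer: I*sqrt(262) ≈ 16.186*I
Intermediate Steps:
c(E) = 2*E
sqrt(B(74) + c(K(15))) = sqrt((-206 - 1*74) + 2*9) = sqrt((-206 - 74) + 18) = sqrt(-280 + 18) = sqrt(-262) = I*sqrt(262)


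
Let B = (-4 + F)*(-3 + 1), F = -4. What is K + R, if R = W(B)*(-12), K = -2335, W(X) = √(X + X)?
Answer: -2335 - 48*√2 ≈ -2402.9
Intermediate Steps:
B = 16 (B = (-4 - 4)*(-3 + 1) = -8*(-2) = 16)
W(X) = √2*√X (W(X) = √(2*X) = √2*√X)
R = -48*√2 (R = (√2*√16)*(-12) = (√2*4)*(-12) = (4*√2)*(-12) = -48*√2 ≈ -67.882)
K + R = -2335 - 48*√2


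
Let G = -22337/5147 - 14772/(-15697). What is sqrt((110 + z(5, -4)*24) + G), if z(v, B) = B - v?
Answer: I*sqrt(714091667336942081)/80792459 ≈ 10.459*I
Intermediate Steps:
G = -274592405/80792459 (G = -22337*1/5147 - 14772*(-1/15697) = -22337/5147 + 14772/15697 = -274592405/80792459 ≈ -3.3987)
sqrt((110 + z(5, -4)*24) + G) = sqrt((110 + (-4 - 1*5)*24) - 274592405/80792459) = sqrt((110 + (-4 - 5)*24) - 274592405/80792459) = sqrt((110 - 9*24) - 274592405/80792459) = sqrt((110 - 216) - 274592405/80792459) = sqrt(-106 - 274592405/80792459) = sqrt(-8838593059/80792459) = I*sqrt(714091667336942081)/80792459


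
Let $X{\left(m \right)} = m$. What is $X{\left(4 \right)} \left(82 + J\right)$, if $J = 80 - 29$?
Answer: $532$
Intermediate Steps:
$J = 51$ ($J = 80 - 29 = 51$)
$X{\left(4 \right)} \left(82 + J\right) = 4 \left(82 + 51\right) = 4 \cdot 133 = 532$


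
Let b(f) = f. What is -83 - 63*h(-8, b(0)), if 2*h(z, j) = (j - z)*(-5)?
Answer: 1177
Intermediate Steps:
h(z, j) = -5*j/2 + 5*z/2 (h(z, j) = ((j - z)*(-5))/2 = (-5*j + 5*z)/2 = -5*j/2 + 5*z/2)
-83 - 63*h(-8, b(0)) = -83 - 63*(-5/2*0 + (5/2)*(-8)) = -83 - 63*(0 - 20) = -83 - 63*(-20) = -83 + 1260 = 1177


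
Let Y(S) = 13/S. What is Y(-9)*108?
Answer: -156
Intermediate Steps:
Y(-9)*108 = (13/(-9))*108 = (13*(-⅑))*108 = -13/9*108 = -156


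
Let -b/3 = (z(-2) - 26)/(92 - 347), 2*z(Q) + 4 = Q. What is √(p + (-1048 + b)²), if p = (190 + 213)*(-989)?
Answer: 19*√14018746/85 ≈ 836.93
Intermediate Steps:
z(Q) = -2 + Q/2
p = -398567 (p = 403*(-989) = -398567)
b = -29/85 (b = -3*((-2 + (½)*(-2)) - 26)/(92 - 347) = -3*((-2 - 1) - 26)/(-255) = -3*(-3 - 26)*(-1)/255 = -(-87)*(-1)/255 = -3*29/255 = -29/85 ≈ -0.34118)
√(p + (-1048 + b)²) = √(-398567 + (-1048 - 29/85)²) = √(-398567 + (-89109/85)²) = √(-398567 + 7940413881/7225) = √(5060767306/7225) = 19*√14018746/85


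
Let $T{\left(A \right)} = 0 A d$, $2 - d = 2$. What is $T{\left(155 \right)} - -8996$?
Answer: $8996$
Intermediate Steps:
$d = 0$ ($d = 2 - 2 = 0$)
$T{\left(A \right)} = 0$ ($T{\left(A \right)} = 0 A 0 = 0 \cdot 0 = 0$)
$T{\left(155 \right)} - -8996 = 0 - -8996 = 0 + 8996 = 8996$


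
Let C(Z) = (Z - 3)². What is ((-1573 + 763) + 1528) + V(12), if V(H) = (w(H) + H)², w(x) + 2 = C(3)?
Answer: 818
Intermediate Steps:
C(Z) = (-3 + Z)²
w(x) = -2 (w(x) = -2 + (-3 + 3)² = -2 + 0² = -2 + 0 = -2)
V(H) = (-2 + H)²
((-1573 + 763) + 1528) + V(12) = ((-1573 + 763) + 1528) + (-2 + 12)² = (-810 + 1528) + 10² = 718 + 100 = 818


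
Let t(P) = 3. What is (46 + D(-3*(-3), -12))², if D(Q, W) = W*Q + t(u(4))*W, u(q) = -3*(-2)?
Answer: 9604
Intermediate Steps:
u(q) = 6
D(Q, W) = 3*W + Q*W (D(Q, W) = W*Q + 3*W = Q*W + 3*W = 3*W + Q*W)
(46 + D(-3*(-3), -12))² = (46 - 12*(3 - 3*(-3)))² = (46 - 12*(3 + 9))² = (46 - 12*12)² = (46 - 144)² = (-98)² = 9604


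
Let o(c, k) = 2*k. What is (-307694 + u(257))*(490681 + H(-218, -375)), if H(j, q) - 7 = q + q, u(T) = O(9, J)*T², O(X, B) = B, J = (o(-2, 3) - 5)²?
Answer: -118391068010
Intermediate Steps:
J = 1 (J = (2*3 - 5)² = (6 - 5)² = 1² = 1)
u(T) = T² (u(T) = 1*T² = T²)
H(j, q) = 7 + 2*q (H(j, q) = 7 + (q + q) = 7 + 2*q)
(-307694 + u(257))*(490681 + H(-218, -375)) = (-307694 + 257²)*(490681 + (7 + 2*(-375))) = (-307694 + 66049)*(490681 + (7 - 750)) = -241645*(490681 - 743) = -241645*489938 = -118391068010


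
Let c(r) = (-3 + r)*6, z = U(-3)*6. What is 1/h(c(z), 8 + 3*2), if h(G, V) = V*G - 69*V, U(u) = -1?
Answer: -1/1722 ≈ -0.00058072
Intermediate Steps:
z = -6 (z = -1*6 = -6)
c(r) = -18 + 6*r
h(G, V) = -69*V + G*V (h(G, V) = G*V - 69*V = -69*V + G*V)
1/h(c(z), 8 + 3*2) = 1/((8 + 3*2)*(-69 + (-18 + 6*(-6)))) = 1/((8 + 6)*(-69 + (-18 - 36))) = 1/(14*(-69 - 54)) = 1/(14*(-123)) = 1/(-1722) = -1/1722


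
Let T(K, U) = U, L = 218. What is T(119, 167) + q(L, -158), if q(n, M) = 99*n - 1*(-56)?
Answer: 21805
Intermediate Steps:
q(n, M) = 56 + 99*n (q(n, M) = 99*n + 56 = 56 + 99*n)
T(119, 167) + q(L, -158) = 167 + (56 + 99*218) = 167 + (56 + 21582) = 167 + 21638 = 21805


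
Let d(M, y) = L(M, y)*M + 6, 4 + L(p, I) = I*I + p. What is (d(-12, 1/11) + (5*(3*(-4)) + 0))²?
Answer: 278422596/14641 ≈ 19017.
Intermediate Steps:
L(p, I) = -4 + p + I² (L(p, I) = -4 + (I*I + p) = -4 + (I² + p) = -4 + (p + I²) = -4 + p + I²)
d(M, y) = 6 + M*(-4 + M + y²) (d(M, y) = (-4 + M + y²)*M + 6 = M*(-4 + M + y²) + 6 = 6 + M*(-4 + M + y²))
(d(-12, 1/11) + (5*(3*(-4)) + 0))² = ((6 - 12*(-4 - 12 + (1/11)²)) + (5*(3*(-4)) + 0))² = ((6 - 12*(-4 - 12 + (1/11)²)) + (5*(-12) + 0))² = ((6 - 12*(-4 - 12 + 1/121)) + (-60 + 0))² = ((6 - 12*(-1935/121)) - 60)² = ((6 + 23220/121) - 60)² = (23946/121 - 60)² = (16686/121)² = 278422596/14641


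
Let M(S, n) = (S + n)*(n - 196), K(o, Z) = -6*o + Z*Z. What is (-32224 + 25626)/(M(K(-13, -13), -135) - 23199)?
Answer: 6598/60271 ≈ 0.10947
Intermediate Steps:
K(o, Z) = Z² - 6*o (K(o, Z) = -6*o + Z² = Z² - 6*o)
M(S, n) = (-196 + n)*(S + n) (M(S, n) = (S + n)*(-196 + n) = (-196 + n)*(S + n))
(-32224 + 25626)/(M(K(-13, -13), -135) - 23199) = (-32224 + 25626)/(((-135)² - 196*((-13)² - 6*(-13)) - 196*(-135) + ((-13)² - 6*(-13))*(-135)) - 23199) = -6598/((18225 - 196*(169 + 78) + 26460 + (169 + 78)*(-135)) - 23199) = -6598/((18225 - 196*247 + 26460 + 247*(-135)) - 23199) = -6598/((18225 - 48412 + 26460 - 33345) - 23199) = -6598/(-37072 - 23199) = -6598/(-60271) = -6598*(-1/60271) = 6598/60271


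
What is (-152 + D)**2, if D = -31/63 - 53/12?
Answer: 1563490681/63504 ≈ 24620.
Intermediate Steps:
D = -1237/252 (D = -31*1/63 - 53*1/12 = -31/63 - 53/12 = -1237/252 ≈ -4.9087)
(-152 + D)**2 = (-152 - 1237/252)**2 = (-39541/252)**2 = 1563490681/63504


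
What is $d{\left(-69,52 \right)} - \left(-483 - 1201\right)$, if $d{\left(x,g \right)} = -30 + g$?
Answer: $1706$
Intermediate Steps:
$d{\left(-69,52 \right)} - \left(-483 - 1201\right) = \left(-30 + 52\right) - \left(-483 - 1201\right) = 22 - -1684 = 22 + 1684 = 1706$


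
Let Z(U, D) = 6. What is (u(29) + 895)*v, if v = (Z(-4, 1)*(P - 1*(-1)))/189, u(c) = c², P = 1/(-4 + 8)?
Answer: 620/9 ≈ 68.889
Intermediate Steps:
P = ¼ (P = 1/4 = ¼ ≈ 0.25000)
v = 5/126 (v = (6*(¼ - 1*(-1)))/189 = (6*(¼ + 1))*(1/189) = (6*(5/4))*(1/189) = (15/2)*(1/189) = 5/126 ≈ 0.039683)
(u(29) + 895)*v = (29² + 895)*(5/126) = (841 + 895)*(5/126) = 1736*(5/126) = 620/9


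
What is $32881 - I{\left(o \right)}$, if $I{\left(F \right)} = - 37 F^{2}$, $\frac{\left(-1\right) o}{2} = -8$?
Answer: $42353$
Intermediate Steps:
$o = 16$ ($o = \left(-2\right) \left(-8\right) = 16$)
$32881 - I{\left(o \right)} = 32881 - - 37 \cdot 16^{2} = 32881 - \left(-37\right) 256 = 32881 - -9472 = 32881 + 9472 = 42353$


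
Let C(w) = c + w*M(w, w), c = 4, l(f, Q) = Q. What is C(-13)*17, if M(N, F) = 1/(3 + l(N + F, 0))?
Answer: -17/3 ≈ -5.6667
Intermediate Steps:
M(N, F) = ⅓ (M(N, F) = 1/(3 + 0) = 1/3 = ⅓)
C(w) = 4 + w/3 (C(w) = 4 + w*(⅓) = 4 + w/3)
C(-13)*17 = (4 + (⅓)*(-13))*17 = (4 - 13/3)*17 = -⅓*17 = -17/3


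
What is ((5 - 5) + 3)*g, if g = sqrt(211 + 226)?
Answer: 3*sqrt(437) ≈ 62.714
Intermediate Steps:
g = sqrt(437) ≈ 20.905
((5 - 5) + 3)*g = ((5 - 5) + 3)*sqrt(437) = (0 + 3)*sqrt(437) = 3*sqrt(437)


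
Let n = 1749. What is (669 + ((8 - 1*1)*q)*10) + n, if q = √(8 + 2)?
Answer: 2418 + 70*√10 ≈ 2639.4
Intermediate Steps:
q = √10 ≈ 3.1623
(669 + ((8 - 1*1)*q)*10) + n = (669 + ((8 - 1*1)*√10)*10) + 1749 = (669 + ((8 - 1)*√10)*10) + 1749 = (669 + (7*√10)*10) + 1749 = (669 + 70*√10) + 1749 = 2418 + 70*√10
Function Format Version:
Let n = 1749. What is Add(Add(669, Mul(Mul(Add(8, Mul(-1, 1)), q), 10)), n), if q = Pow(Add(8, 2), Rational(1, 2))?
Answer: Add(2418, Mul(70, Pow(10, Rational(1, 2)))) ≈ 2639.4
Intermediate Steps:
q = Pow(10, Rational(1, 2)) ≈ 3.1623
Add(Add(669, Mul(Mul(Add(8, Mul(-1, 1)), q), 10)), n) = Add(Add(669, Mul(Mul(Add(8, Mul(-1, 1)), Pow(10, Rational(1, 2))), 10)), 1749) = Add(Add(669, Mul(Mul(Add(8, -1), Pow(10, Rational(1, 2))), 10)), 1749) = Add(Add(669, Mul(Mul(7, Pow(10, Rational(1, 2))), 10)), 1749) = Add(Add(669, Mul(70, Pow(10, Rational(1, 2)))), 1749) = Add(2418, Mul(70, Pow(10, Rational(1, 2))))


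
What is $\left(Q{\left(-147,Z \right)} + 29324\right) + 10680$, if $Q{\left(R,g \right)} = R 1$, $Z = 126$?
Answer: $39857$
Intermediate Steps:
$Q{\left(R,g \right)} = R$
$\left(Q{\left(-147,Z \right)} + 29324\right) + 10680 = \left(-147 + 29324\right) + 10680 = 29177 + 10680 = 39857$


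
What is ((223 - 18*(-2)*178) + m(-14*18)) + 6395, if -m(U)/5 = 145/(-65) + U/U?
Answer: 169418/13 ≈ 13032.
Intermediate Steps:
m(U) = 80/13 (m(U) = -5*(145/(-65) + U/U) = -5*(145*(-1/65) + 1) = -5*(-29/13 + 1) = -5*(-16/13) = 80/13)
((223 - 18*(-2)*178) + m(-14*18)) + 6395 = ((223 - 18*(-2)*178) + 80/13) + 6395 = ((223 + 36*178) + 80/13) + 6395 = ((223 + 6408) + 80/13) + 6395 = (6631 + 80/13) + 6395 = 86283/13 + 6395 = 169418/13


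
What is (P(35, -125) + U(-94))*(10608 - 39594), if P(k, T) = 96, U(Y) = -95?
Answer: -28986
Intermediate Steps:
(P(35, -125) + U(-94))*(10608 - 39594) = (96 - 95)*(10608 - 39594) = 1*(-28986) = -28986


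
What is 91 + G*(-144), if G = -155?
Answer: 22411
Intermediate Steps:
91 + G*(-144) = 91 - 155*(-144) = 91 + 22320 = 22411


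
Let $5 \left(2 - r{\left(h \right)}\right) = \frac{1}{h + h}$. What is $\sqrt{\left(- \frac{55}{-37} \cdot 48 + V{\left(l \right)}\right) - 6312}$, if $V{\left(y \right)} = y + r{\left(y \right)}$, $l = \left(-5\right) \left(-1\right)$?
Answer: $\frac{i \sqrt{853389238}}{370} \approx 78.954 i$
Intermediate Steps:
$l = 5$
$r{\left(h \right)} = 2 - \frac{1}{10 h}$ ($r{\left(h \right)} = 2 - \frac{1}{5 \left(h + h\right)} = 2 - \frac{1}{5 \cdot 2 h} = 2 - \frac{\frac{1}{2} \frac{1}{h}}{5} = 2 - \frac{1}{10 h}$)
$V{\left(y \right)} = 2 + y - \frac{1}{10 y}$ ($V{\left(y \right)} = y + \left(2 - \frac{1}{10 y}\right) = 2 + y - \frac{1}{10 y}$)
$\sqrt{\left(- \frac{55}{-37} \cdot 48 + V{\left(l \right)}\right) - 6312} = \sqrt{\left(- \frac{55}{-37} \cdot 48 + \left(2 + 5 - \frac{1}{10 \cdot 5}\right)\right) - 6312} = \sqrt{\left(\left(-55\right) \left(- \frac{1}{37}\right) 48 + \left(2 + 5 - \frac{1}{50}\right)\right) - 6312} = \sqrt{\left(\frac{55}{37} \cdot 48 + \left(2 + 5 - \frac{1}{50}\right)\right) - 6312} = \sqrt{\left(\frac{2640}{37} + \frac{349}{50}\right) - 6312} = \sqrt{\frac{144913}{1850} - 6312} = \sqrt{- \frac{11532287}{1850}} = \frac{i \sqrt{853389238}}{370}$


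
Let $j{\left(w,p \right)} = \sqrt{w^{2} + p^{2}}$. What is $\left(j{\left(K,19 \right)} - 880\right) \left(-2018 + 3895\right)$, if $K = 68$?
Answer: $-1651760 + 1877 \sqrt{4985} \approx -1.5192 \cdot 10^{6}$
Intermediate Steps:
$j{\left(w,p \right)} = \sqrt{p^{2} + w^{2}}$
$\left(j{\left(K,19 \right)} - 880\right) \left(-2018 + 3895\right) = \left(\sqrt{19^{2} + 68^{2}} - 880\right) \left(-2018 + 3895\right) = \left(\sqrt{361 + 4624} - 880\right) 1877 = \left(\sqrt{4985} - 880\right) 1877 = \left(-880 + \sqrt{4985}\right) 1877 = -1651760 + 1877 \sqrt{4985}$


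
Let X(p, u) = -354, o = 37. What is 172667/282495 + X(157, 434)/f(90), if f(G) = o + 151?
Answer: -33770917/26554530 ≈ -1.2718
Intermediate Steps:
f(G) = 188 (f(G) = 37 + 151 = 188)
172667/282495 + X(157, 434)/f(90) = 172667/282495 - 354/188 = 172667*(1/282495) - 354*1/188 = 172667/282495 - 177/94 = -33770917/26554530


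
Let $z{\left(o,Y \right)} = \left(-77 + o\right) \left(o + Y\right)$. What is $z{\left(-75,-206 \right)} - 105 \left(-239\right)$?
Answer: $67807$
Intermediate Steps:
$z{\left(o,Y \right)} = \left(-77 + o\right) \left(Y + o\right)$
$z{\left(-75,-206 \right)} - 105 \left(-239\right) = \left(\left(-75\right)^{2} - -15862 - -5775 - -15450\right) - 105 \left(-239\right) = \left(5625 + 15862 + 5775 + 15450\right) - -25095 = 42712 + 25095 = 67807$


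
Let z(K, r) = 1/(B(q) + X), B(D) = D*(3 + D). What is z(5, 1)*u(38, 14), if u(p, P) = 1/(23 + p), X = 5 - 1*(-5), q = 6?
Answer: 1/3904 ≈ 0.00025615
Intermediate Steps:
X = 10 (X = 5 + 5 = 10)
z(K, r) = 1/64 (z(K, r) = 1/(6*(3 + 6) + 10) = 1/(6*9 + 10) = 1/(54 + 10) = 1/64)
z(5, 1)*u(38, 14) = 1/(64*(23 + 38)) = (1/64)/61 = (1/64)*(1/61) = 1/3904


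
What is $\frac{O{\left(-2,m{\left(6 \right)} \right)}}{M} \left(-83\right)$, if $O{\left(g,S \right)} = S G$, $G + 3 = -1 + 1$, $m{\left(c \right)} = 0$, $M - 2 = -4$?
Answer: $0$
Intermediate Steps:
$M = -2$ ($M = 2 - 4 = -2$)
$G = -3$ ($G = -3 + \left(-1 + 1\right) = -3 + 0 = -3$)
$O{\left(g,S \right)} = - 3 S$ ($O{\left(g,S \right)} = S \left(-3\right) = - 3 S$)
$\frac{O{\left(-2,m{\left(6 \right)} \right)}}{M} \left(-83\right) = \frac{\left(-3\right) 0}{-2} \left(-83\right) = 0 \left(- \frac{1}{2}\right) \left(-83\right) = 0 \left(-83\right) = 0$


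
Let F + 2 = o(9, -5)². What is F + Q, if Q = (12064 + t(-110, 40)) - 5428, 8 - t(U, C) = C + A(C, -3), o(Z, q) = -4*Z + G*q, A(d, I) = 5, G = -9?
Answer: 6678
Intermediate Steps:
o(Z, q) = -9*q - 4*Z (o(Z, q) = -4*Z - 9*q = -9*q - 4*Z)
t(U, C) = 3 - C (t(U, C) = 8 - (C + 5) = 8 - (5 + C) = 8 + (-5 - C) = 3 - C)
Q = 6599 (Q = (12064 + (3 - 1*40)) - 5428 = (12064 + (3 - 40)) - 5428 = (12064 - 37) - 5428 = 12027 - 5428 = 6599)
F = 79 (F = -2 + (-9*(-5) - 4*9)² = -2 + (45 - 36)² = -2 + 9² = -2 + 81 = 79)
F + Q = 79 + 6599 = 6678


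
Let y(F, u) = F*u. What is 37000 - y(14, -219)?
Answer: 40066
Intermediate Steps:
37000 - y(14, -219) = 37000 - 14*(-219) = 37000 - 1*(-3066) = 37000 + 3066 = 40066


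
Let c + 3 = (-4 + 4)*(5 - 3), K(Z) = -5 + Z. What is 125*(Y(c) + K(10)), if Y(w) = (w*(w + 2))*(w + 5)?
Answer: 1375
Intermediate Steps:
c = -3 (c = -3 + (-4 + 4)*(5 - 3) = -3 + 0*2 = -3 + 0 = -3)
Y(w) = w*(2 + w)*(5 + w) (Y(w) = (w*(2 + w))*(5 + w) = w*(2 + w)*(5 + w))
125*(Y(c) + K(10)) = 125*(-3*(10 + (-3)² + 7*(-3)) + (-5 + 10)) = 125*(-3*(10 + 9 - 21) + 5) = 125*(-3*(-2) + 5) = 125*(6 + 5) = 125*11 = 1375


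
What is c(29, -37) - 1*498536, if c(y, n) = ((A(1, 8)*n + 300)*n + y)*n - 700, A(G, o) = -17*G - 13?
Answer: 1429981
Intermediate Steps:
A(G, o) = -13 - 17*G
c(y, n) = -700 + n*(y + n*(300 - 30*n)) (c(y, n) = (((-13 - 17*1)*n + 300)*n + y)*n - 700 = (((-13 - 17)*n + 300)*n + y)*n - 700 = ((-30*n + 300)*n + y)*n - 700 = ((300 - 30*n)*n + y)*n - 700 = (n*(300 - 30*n) + y)*n - 700 = (y + n*(300 - 30*n))*n - 700 = n*(y + n*(300 - 30*n)) - 700 = -700 + n*(y + n*(300 - 30*n)))
c(29, -37) - 1*498536 = (-700 - 30*(-37)³ + 300*(-37)² - 37*29) - 1*498536 = (-700 - 30*(-50653) + 300*1369 - 1073) - 498536 = (-700 + 1519590 + 410700 - 1073) - 498536 = 1928517 - 498536 = 1429981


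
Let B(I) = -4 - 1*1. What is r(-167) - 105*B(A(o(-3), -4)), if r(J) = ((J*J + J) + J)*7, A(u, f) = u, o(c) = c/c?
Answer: 193410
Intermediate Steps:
o(c) = 1
B(I) = -5 (B(I) = -4 - 1 = -5)
r(J) = 7*J**2 + 14*J (r(J) = ((J**2 + J) + J)*7 = ((J + J**2) + J)*7 = (J**2 + 2*J)*7 = 7*J**2 + 14*J)
r(-167) - 105*B(A(o(-3), -4)) = 7*(-167)*(2 - 167) - 105*(-5) = 7*(-167)*(-165) - 1*(-525) = 192885 + 525 = 193410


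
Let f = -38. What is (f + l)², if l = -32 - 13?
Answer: 6889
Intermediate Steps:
l = -45
(f + l)² = (-38 - 45)² = (-83)² = 6889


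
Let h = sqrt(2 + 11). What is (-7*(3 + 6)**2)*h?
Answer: -567*sqrt(13) ≈ -2044.3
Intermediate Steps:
h = sqrt(13) ≈ 3.6056
(-7*(3 + 6)**2)*h = (-7*(3 + 6)**2)*sqrt(13) = (-7*9**2)*sqrt(13) = (-7*81)*sqrt(13) = -567*sqrt(13)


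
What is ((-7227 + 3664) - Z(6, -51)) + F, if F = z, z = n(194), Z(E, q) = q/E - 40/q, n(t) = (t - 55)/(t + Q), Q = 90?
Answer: -51487649/14484 ≈ -3554.8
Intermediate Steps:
n(t) = (-55 + t)/(90 + t) (n(t) = (t - 55)/(t + 90) = (-55 + t)/(90 + t))
Z(E, q) = -40/q + q/E
z = 139/284 (z = (-55 + 194)/(90 + 194) = 139/284 ≈ 0.48944)
F = 139/284 ≈ 0.48944
((-7227 + 3664) - Z(6, -51)) + F = ((-7227 + 3664) - (-40/(-51) - 51/6)) + 139/284 = (-3563 - (-40*(-1/51) - 51*1/6)) + 139/284 = (-3563 - (40/51 - 17/2)) + 139/284 = (-3563 - 1*(-787/102)) + 139/284 = (-3563 + 787/102) + 139/284 = -362639/102 + 139/284 = -51487649/14484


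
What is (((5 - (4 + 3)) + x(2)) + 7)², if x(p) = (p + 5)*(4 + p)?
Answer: 2209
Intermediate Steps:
x(p) = (4 + p)*(5 + p) (x(p) = (5 + p)*(4 + p) = (4 + p)*(5 + p))
(((5 - (4 + 3)) + x(2)) + 7)² = (((5 - (4 + 3)) + (20 + 2² + 9*2)) + 7)² = (((5 - 1*7) + (20 + 4 + 18)) + 7)² = (((5 - 7) + 42) + 7)² = ((-2 + 42) + 7)² = (40 + 7)² = 47² = 2209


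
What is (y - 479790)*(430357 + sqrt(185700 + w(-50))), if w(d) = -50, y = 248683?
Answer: -99458515199 - 1155535*sqrt(7426) ≈ -9.9558e+10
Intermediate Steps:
(y - 479790)*(430357 + sqrt(185700 + w(-50))) = (248683 - 479790)*(430357 + sqrt(185700 - 50)) = -231107*(430357 + sqrt(185650)) = -231107*(430357 + 5*sqrt(7426)) = -99458515199 - 1155535*sqrt(7426)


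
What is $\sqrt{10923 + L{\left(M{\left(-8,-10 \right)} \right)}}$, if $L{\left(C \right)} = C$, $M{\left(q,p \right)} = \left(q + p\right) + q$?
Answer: $\sqrt{10897} \approx 104.39$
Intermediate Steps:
$M{\left(q,p \right)} = p + 2 q$ ($M{\left(q,p \right)} = \left(p + q\right) + q = p + 2 q$)
$\sqrt{10923 + L{\left(M{\left(-8,-10 \right)} \right)}} = \sqrt{10923 + \left(-10 + 2 \left(-8\right)\right)} = \sqrt{10923 - 26} = \sqrt{10897}$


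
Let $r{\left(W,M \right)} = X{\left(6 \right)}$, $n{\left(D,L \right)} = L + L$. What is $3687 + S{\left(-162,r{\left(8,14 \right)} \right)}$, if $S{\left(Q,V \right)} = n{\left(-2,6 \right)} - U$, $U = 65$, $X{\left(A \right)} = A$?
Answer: $3634$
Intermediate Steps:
$n{\left(D,L \right)} = 2 L$
$r{\left(W,M \right)} = 6$
$S{\left(Q,V \right)} = -53$ ($S{\left(Q,V \right)} = 2 \cdot 6 - 65 = 12 - 65 = -53$)
$3687 + S{\left(-162,r{\left(8,14 \right)} \right)} = 3687 - 53 = 3634$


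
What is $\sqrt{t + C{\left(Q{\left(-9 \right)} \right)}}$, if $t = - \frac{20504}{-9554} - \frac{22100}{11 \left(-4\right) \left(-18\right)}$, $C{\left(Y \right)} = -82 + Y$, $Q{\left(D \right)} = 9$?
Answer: $\frac{i \sqrt{9816808154978}}{315282} \approx 9.9377 i$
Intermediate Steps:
$t = - \frac{24363029}{945846}$ ($t = \left(-20504\right) \left(- \frac{1}{9554}\right) - \frac{22100}{\left(-44\right) \left(-18\right)} = \frac{10252}{4777} - \frac{22100}{792} = \frac{10252}{4777} - \frac{5525}{198} = - \frac{24363029}{945846} \approx -25.758$)
$\sqrt{t + C{\left(Q{\left(-9 \right)} \right)}} = \sqrt{- \frac{24363029}{945846} + \left(-82 + 9\right)} = \sqrt{- \frac{24363029}{945846} - 73} = \sqrt{- \frac{93409787}{945846}} = \frac{i \sqrt{9816808154978}}{315282}$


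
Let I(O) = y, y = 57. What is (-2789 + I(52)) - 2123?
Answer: -4855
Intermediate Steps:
I(O) = 57
(-2789 + I(52)) - 2123 = (-2789 + 57) - 2123 = -2732 - 2123 = -4855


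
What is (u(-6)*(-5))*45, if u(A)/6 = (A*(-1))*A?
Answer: 48600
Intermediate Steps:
u(A) = -6*A² (u(A) = 6*((A*(-1))*A) = 6*((-A)*A) = 6*(-A²) = -6*A²)
(u(-6)*(-5))*45 = (-6*(-6)²*(-5))*45 = (-6*36*(-5))*45 = -216*(-5)*45 = 1080*45 = 48600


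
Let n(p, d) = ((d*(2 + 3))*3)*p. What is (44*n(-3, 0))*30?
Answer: 0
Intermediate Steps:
n(p, d) = 15*d*p (n(p, d) = ((d*5)*3)*p = ((5*d)*3)*p = (15*d)*p = 15*d*p)
(44*n(-3, 0))*30 = (44*(15*0*(-3)))*30 = (44*0)*30 = 0*30 = 0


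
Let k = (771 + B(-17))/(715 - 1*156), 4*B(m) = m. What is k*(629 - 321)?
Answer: 236159/559 ≈ 422.47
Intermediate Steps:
B(m) = m/4
k = 3067/2236 (k = (771 + (¼)*(-17))/(715 - 1*156) = (771 - 17/4)/(715 - 156) = (3067/4)/559 = (3067/4)*(1/559) = 3067/2236 ≈ 1.3716)
k*(629 - 321) = 3067*(629 - 321)/2236 = (3067/2236)*308 = 236159/559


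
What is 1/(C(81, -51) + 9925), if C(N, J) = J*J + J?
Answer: 1/12475 ≈ 8.0160e-5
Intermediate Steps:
C(N, J) = J + J² (C(N, J) = J² + J = J + J²)
1/(C(81, -51) + 9925) = 1/(-51*(1 - 51) + 9925) = 1/(-51*(-50) + 9925) = 1/(2550 + 9925) = 1/12475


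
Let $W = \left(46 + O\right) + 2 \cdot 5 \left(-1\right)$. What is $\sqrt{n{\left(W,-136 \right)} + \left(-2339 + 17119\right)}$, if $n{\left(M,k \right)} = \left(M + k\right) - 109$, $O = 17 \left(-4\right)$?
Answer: $\sqrt{14503} \approx 120.43$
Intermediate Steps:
$O = -68$
$W = -32$ ($W = \left(46 - 68\right) + 2 \cdot 5 \left(-1\right) = -22 + 10 \left(-1\right) = -22 - 10 = -32$)
$n{\left(M,k \right)} = -109 + M + k$
$\sqrt{n{\left(W,-136 \right)} + \left(-2339 + 17119\right)} = \sqrt{\left(-109 - 32 - 136\right) + \left(-2339 + 17119\right)} = \sqrt{-277 + 14780} = \sqrt{14503}$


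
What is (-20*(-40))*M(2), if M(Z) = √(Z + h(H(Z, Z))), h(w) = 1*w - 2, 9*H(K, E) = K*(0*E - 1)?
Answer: 800*I*√2/3 ≈ 377.12*I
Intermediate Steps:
H(K, E) = -K/9 (H(K, E) = (K*(0*E - 1))/9 = (K*(0 - 1))/9 = (K*(-1))/9 = (-K)/9 = -K/9)
h(w) = -2 + w (h(w) = w - 2 = -2 + w)
M(Z) = √(-2 + 8*Z/9) (M(Z) = √(Z + (-2 - Z/9)) = √(-2 + 8*Z/9))
(-20*(-40))*M(2) = (-20*(-40))*(√(-18 + 8*2)/3) = 800*(√(-18 + 16)/3) = 800*(√(-2)/3) = 800*((I*√2)/3) = 800*(I*√2/3) = 800*I*√2/3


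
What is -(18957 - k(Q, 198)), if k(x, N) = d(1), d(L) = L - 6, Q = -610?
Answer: -18962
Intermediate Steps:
d(L) = -6 + L
k(x, N) = -5 (k(x, N) = -6 + 1 = -5)
-(18957 - k(Q, 198)) = -(18957 - 1*(-5)) = -(18957 + 5) = -1*18962 = -18962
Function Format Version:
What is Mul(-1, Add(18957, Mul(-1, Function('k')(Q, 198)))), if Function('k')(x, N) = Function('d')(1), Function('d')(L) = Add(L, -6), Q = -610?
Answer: -18962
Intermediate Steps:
Function('d')(L) = Add(-6, L)
Function('k')(x, N) = -5 (Function('k')(x, N) = Add(-6, 1) = -5)
Mul(-1, Add(18957, Mul(-1, Function('k')(Q, 198)))) = Mul(-1, Add(18957, Mul(-1, -5))) = Mul(-1, Add(18957, 5)) = Mul(-1, 18962) = -18962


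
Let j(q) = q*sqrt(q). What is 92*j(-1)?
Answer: -92*I ≈ -92.0*I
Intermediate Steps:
j(q) = q**(3/2)
92*j(-1) = 92*(-1)**(3/2) = 92*(-I) = -92*I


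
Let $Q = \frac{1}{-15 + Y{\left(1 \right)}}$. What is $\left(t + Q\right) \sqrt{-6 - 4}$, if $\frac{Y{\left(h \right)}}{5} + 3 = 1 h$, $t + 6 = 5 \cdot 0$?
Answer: $- \frac{151 i \sqrt{10}}{25} \approx - 19.1 i$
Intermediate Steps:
$t = -6$ ($t = -6 + 5 \cdot 0 = -6 + 0 = -6$)
$Y{\left(h \right)} = -15 + 5 h$ ($Y{\left(h \right)} = -15 + 5 \cdot 1 h = -15 + 5 h$)
$Q = - \frac{1}{25}$ ($Q = \frac{1}{-15 + \left(-15 + 5 \cdot 1\right)} = \frac{1}{-15 + \left(-15 + 5\right)} = \frac{1}{-15 - 10} = \frac{1}{-25} = - \frac{1}{25} \approx -0.04$)
$\left(t + Q\right) \sqrt{-6 - 4} = \left(-6 - \frac{1}{25}\right) \sqrt{-6 - 4} = - \frac{151 \sqrt{-10}}{25} = - \frac{151 i \sqrt{10}}{25}$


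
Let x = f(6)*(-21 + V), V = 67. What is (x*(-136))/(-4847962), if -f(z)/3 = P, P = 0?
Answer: 0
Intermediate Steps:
f(z) = 0 (f(z) = -3*0 = 0)
x = 0 (x = 0*(-21 + 67) = 0*46 = 0)
(x*(-136))/(-4847962) = (0*(-136))/(-4847962) = 0*(-1/4847962) = 0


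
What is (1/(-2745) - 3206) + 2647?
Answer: -1534456/2745 ≈ -559.00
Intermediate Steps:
(1/(-2745) - 3206) + 2647 = (-1/2745 - 3206) + 2647 = -8800471/2745 + 2647 = -1534456/2745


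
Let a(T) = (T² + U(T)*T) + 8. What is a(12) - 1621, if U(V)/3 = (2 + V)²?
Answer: 5587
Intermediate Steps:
U(V) = 3*(2 + V)²
a(T) = 8 + T² + 3*T*(2 + T)² (a(T) = (T² + (3*(2 + T)²)*T) + 8 = (T² + 3*T*(2 + T)²) + 8 = 8 + T² + 3*T*(2 + T)²)
a(12) - 1621 = (8 + 12² + 3*12*(2 + 12)²) - 1621 = (8 + 144 + 3*12*14²) - 1621 = (8 + 144 + 3*12*196) - 1621 = (8 + 144 + 7056) - 1621 = 7208 - 1621 = 5587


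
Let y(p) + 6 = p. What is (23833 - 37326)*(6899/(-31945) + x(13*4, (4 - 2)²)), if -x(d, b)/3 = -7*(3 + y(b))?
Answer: -8958623378/31945 ≈ -2.8044e+5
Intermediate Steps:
y(p) = -6 + p
x(d, b) = -63 + 21*b (x(d, b) = -(-21)*(3 + (-6 + b)) = -(-21)*(-3 + b) = -3*(21 - 7*b) = -63 + 21*b)
(23833 - 37326)*(6899/(-31945) + x(13*4, (4 - 2)²)) = (23833 - 37326)*(6899/(-31945) + (-63 + 21*(4 - 2)²)) = -13493*(6899*(-1/31945) + (-63 + 21*2²)) = -13493*(-6899/31945 + (-63 + 21*4)) = -13493*(-6899/31945 + (-63 + 84)) = -13493*(-6899/31945 + 21) = -13493*663946/31945 = -8958623378/31945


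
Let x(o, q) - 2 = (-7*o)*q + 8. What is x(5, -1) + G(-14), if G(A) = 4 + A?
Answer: 35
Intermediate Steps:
x(o, q) = 10 - 7*o*q (x(o, q) = 2 + ((-7*o)*q + 8) = 2 + (-7*o*q + 8) = 2 + (8 - 7*o*q) = 10 - 7*o*q)
x(5, -1) + G(-14) = (10 - 7*5*(-1)) + (4 - 14) = (10 + 35) - 10 = 45 - 10 = 35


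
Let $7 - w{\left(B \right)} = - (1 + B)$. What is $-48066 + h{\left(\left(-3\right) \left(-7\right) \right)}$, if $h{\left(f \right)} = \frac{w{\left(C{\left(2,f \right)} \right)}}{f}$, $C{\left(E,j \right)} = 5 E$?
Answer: $- \frac{336456}{7} \approx -48065.0$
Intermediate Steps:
$w{\left(B \right)} = 8 + B$ ($w{\left(B \right)} = 7 - - (1 + B) = 7 - \left(-1 - B\right) = 7 + \left(1 + B\right) = 8 + B$)
$h{\left(f \right)} = \frac{18}{f}$ ($h{\left(f \right)} = \frac{8 + 5 \cdot 2}{f} = \frac{8 + 10}{f} = \frac{18}{f}$)
$-48066 + h{\left(\left(-3\right) \left(-7\right) \right)} = -48066 + \frac{18}{\left(-3\right) \left(-7\right)} = -48066 + \frac{18}{21} = -48066 + 18 \cdot \frac{1}{21} = -48066 + \frac{6}{7} = - \frac{336456}{7}$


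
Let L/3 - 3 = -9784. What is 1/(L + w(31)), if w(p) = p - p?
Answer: -1/29343 ≈ -3.4080e-5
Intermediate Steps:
L = -29343 (L = 9 + 3*(-9784) = 9 - 29352 = -29343)
w(p) = 0
1/(L + w(31)) = 1/(-29343 + 0) = 1/(-29343) = -1/29343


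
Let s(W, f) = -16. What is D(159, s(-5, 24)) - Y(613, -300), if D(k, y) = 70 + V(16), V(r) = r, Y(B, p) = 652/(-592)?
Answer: 12891/148 ≈ 87.101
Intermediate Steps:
Y(B, p) = -163/148 (Y(B, p) = 652*(-1/592) = -163/148)
D(k, y) = 86 (D(k, y) = 70 + 16 = 86)
D(159, s(-5, 24)) - Y(613, -300) = 86 - 1*(-163/148) = 86 + 163/148 = 12891/148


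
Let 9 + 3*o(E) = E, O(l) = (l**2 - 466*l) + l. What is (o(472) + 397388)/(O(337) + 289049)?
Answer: 1192627/737739 ≈ 1.6166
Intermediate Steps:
O(l) = l**2 - 465*l
o(E) = -3 + E/3
(o(472) + 397388)/(O(337) + 289049) = ((-3 + (1/3)*472) + 397388)/(337*(-465 + 337) + 289049) = ((-3 + 472/3) + 397388)/(337*(-128) + 289049) = (463/3 + 397388)/(-43136 + 289049) = (1192627/3)/245913 = (1192627/3)*(1/245913) = 1192627/737739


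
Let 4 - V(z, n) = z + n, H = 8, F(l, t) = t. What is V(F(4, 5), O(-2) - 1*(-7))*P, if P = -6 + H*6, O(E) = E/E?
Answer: -378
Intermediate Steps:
O(E) = 1
V(z, n) = 4 - n - z (V(z, n) = 4 - (z + n) = 4 - (n + z) = 4 + (-n - z) = 4 - n - z)
P = 42 (P = -6 + 8*6 = -6 + 48 = 42)
V(F(4, 5), O(-2) - 1*(-7))*P = (4 - (1 - 1*(-7)) - 1*5)*42 = (4 - (1 + 7) - 5)*42 = (4 - 1*8 - 5)*42 = (4 - 8 - 5)*42 = -9*42 = -378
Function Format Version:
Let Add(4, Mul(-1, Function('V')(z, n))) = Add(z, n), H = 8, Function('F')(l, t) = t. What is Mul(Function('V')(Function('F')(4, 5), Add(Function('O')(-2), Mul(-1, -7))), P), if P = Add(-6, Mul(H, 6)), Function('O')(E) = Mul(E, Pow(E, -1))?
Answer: -378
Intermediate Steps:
Function('O')(E) = 1
Function('V')(z, n) = Add(4, Mul(-1, n), Mul(-1, z)) (Function('V')(z, n) = Add(4, Mul(-1, Add(z, n))) = Add(4, Mul(-1, Add(n, z))) = Add(4, Add(Mul(-1, n), Mul(-1, z))) = Add(4, Mul(-1, n), Mul(-1, z)))
P = 42 (P = Add(-6, Mul(8, 6)) = Add(-6, 48) = 42)
Mul(Function('V')(Function('F')(4, 5), Add(Function('O')(-2), Mul(-1, -7))), P) = Mul(Add(4, Mul(-1, Add(1, Mul(-1, -7))), Mul(-1, 5)), 42) = Mul(Add(4, Mul(-1, Add(1, 7)), -5), 42) = Mul(Add(4, Mul(-1, 8), -5), 42) = Mul(Add(4, -8, -5), 42) = Mul(-9, 42) = -378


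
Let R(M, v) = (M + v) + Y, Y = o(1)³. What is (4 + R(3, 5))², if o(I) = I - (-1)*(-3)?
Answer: 16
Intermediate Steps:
o(I) = -3 + I (o(I) = I - 1*3 = I - 3 = -3 + I)
Y = -8 (Y = (-3 + 1)³ = (-2)³ = -8)
R(M, v) = -8 + M + v (R(M, v) = (M + v) - 8 = -8 + M + v)
(4 + R(3, 5))² = (4 + (-8 + 3 + 5))² = (4 + 0)² = 4² = 16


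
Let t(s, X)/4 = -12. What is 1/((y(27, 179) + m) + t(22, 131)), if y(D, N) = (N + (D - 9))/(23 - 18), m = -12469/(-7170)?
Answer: -7170/49193 ≈ -0.14575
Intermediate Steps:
m = 12469/7170 (m = -12469*(-1/7170) = 12469/7170 ≈ 1.7391)
t(s, X) = -48 (t(s, X) = 4*(-12) = -48)
y(D, N) = -9/5 + D/5 + N/5 (y(D, N) = (N + (-9 + D))/5 = (-9 + D + N)*(1/5) = -9/5 + D/5 + N/5)
1/((y(27, 179) + m) + t(22, 131)) = 1/(((-9/5 + (1/5)*27 + (1/5)*179) + 12469/7170) - 48) = 1/(((-9/5 + 27/5 + 179/5) + 12469/7170) - 48) = 1/((197/5 + 12469/7170) - 48) = 1/(294967/7170 - 48) = 1/(-49193/7170) = -7170/49193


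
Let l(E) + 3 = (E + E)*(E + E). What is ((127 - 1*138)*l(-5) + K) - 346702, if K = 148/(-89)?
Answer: -30951589/89 ≈ -3.4777e+5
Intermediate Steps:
l(E) = -3 + 4*E² (l(E) = -3 + (E + E)*(E + E) = -3 + (2*E)*(2*E) = -3 + 4*E²)
K = -148/89 (K = 148*(-1/89) = -148/89 ≈ -1.6629)
((127 - 1*138)*l(-5) + K) - 346702 = ((127 - 1*138)*(-3 + 4*(-5)²) - 148/89) - 346702 = ((127 - 138)*(-3 + 4*25) - 148/89) - 346702 = (-11*(-3 + 100) - 148/89) - 346702 = (-11*97 - 148/89) - 346702 = (-1067 - 148/89) - 346702 = -95111/89 - 346702 = -30951589/89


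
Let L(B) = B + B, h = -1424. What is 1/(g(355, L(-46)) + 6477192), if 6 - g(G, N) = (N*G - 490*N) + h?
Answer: 1/6466202 ≈ 1.5465e-7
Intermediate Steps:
L(B) = 2*B
g(G, N) = 1430 + 490*N - G*N (g(G, N) = 6 - ((N*G - 490*N) - 1424) = 6 - ((G*N - 490*N) - 1424) = 6 - ((-490*N + G*N) - 1424) = 6 - (-1424 - 490*N + G*N) = 6 + (1424 + 490*N - G*N) = 1430 + 490*N - G*N)
1/(g(355, L(-46)) + 6477192) = 1/((1430 + 490*(2*(-46)) - 1*355*2*(-46)) + 6477192) = 1/((1430 + 490*(-92) - 1*355*(-92)) + 6477192) = 1/((1430 - 45080 + 32660) + 6477192) = 1/(-10990 + 6477192) = 1/6466202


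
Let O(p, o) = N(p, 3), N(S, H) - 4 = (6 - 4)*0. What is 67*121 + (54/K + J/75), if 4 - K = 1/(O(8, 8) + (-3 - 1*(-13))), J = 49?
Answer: 6700154/825 ≈ 8121.4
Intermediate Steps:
N(S, H) = 4 (N(S, H) = 4 + (6 - 4)*0 = 4 + 2*0 = 4 + 0 = 4)
O(p, o) = 4
K = 55/14 (K = 4 - 1/(4 + (-3 - 1*(-13))) = 4 - 1/(4 + (-3 + 13)) = 4 - 1/(4 + 10) = 4 - 1/14 = 55/14 ≈ 3.9286)
67*121 + (54/K + J/75) = 67*121 + (54/(55/14) + 49/75) = 8107 + (54*(14/55) + 49*(1/75)) = 8107 + (756/55 + 49/75) = 8107 + 11879/825 = 6700154/825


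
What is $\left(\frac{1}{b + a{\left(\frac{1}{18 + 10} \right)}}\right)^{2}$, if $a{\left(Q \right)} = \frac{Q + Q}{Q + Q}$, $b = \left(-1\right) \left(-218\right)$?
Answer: $\frac{1}{47961} \approx 2.085 \cdot 10^{-5}$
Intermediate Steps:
$b = 218$
$a{\left(Q \right)} = 1$ ($a{\left(Q \right)} = \frac{2 Q}{2 Q} = 2 Q \frac{1}{2 Q} = 1$)
$\left(\frac{1}{b + a{\left(\frac{1}{18 + 10} \right)}}\right)^{2} = \left(\frac{1}{218 + 1}\right)^{2} = \left(\frac{1}{219}\right)^{2} = \frac{1}{47961}$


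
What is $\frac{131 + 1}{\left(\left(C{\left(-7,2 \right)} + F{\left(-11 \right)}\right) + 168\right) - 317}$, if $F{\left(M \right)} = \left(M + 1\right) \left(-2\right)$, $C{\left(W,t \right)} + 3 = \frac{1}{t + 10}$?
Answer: $- \frac{1584}{1583} \approx -1.0006$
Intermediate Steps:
$C{\left(W,t \right)} = -3 + \frac{1}{10 + t}$ ($C{\left(W,t \right)} = -3 + \frac{1}{t + 10} = -3 + \frac{1}{10 + t}$)
$F{\left(M \right)} = -2 - 2 M$ ($F{\left(M \right)} = \left(1 + M\right) \left(-2\right) = -2 - 2 M$)
$\frac{131 + 1}{\left(\left(C{\left(-7,2 \right)} + F{\left(-11 \right)}\right) + 168\right) - 317} = \frac{131 + 1}{\left(\left(\frac{-29 - 6}{10 + 2} - -20\right) + 168\right) - 317} = \frac{132}{\left(\left(\frac{-29 - 6}{12} + \left(-2 + 22\right)\right) + 168\right) - 317} = \frac{132}{\left(\left(\frac{1}{12} \left(-35\right) + 20\right) + 168\right) - 317} = \frac{132}{\left(\left(- \frac{35}{12} + 20\right) + 168\right) - 317} = \frac{132}{\left(\frac{205}{12} + 168\right) - 317} = \frac{132}{\frac{2221}{12} - 317} = \frac{132}{- \frac{1583}{12}} = 132 \left(- \frac{12}{1583}\right) = - \frac{1584}{1583}$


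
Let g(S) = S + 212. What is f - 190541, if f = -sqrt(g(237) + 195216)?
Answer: -190541 - sqrt(195665) ≈ -1.9098e+5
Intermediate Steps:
g(S) = 212 + S
f = -sqrt(195665) (f = -sqrt((212 + 237) + 195216) = -sqrt(449 + 195216) = -sqrt(195665) ≈ -442.34)
f - 190541 = -sqrt(195665) - 190541 = -190541 - sqrt(195665)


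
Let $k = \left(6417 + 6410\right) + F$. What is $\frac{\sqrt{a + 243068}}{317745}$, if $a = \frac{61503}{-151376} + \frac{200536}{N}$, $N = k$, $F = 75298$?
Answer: $\frac{\sqrt{4325570928300078839661}}{42387214774500} \approx 0.0015516$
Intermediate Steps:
$k = 88125$ ($k = \left(6417 + 6410\right) + 75298 = 12827 + 75298 = 88125$)
$N = 88125$
$a = \frac{24936385661}{13340010000}$ ($a = \frac{61503}{-151376} + \frac{200536}{88125} = 61503 \left(- \frac{1}{151376}\right) + 200536 \cdot \frac{1}{88125} = - \frac{61503}{151376} + \frac{200536}{88125} = \frac{24936385661}{13340010000} \approx 1.8693$)
$\frac{\sqrt{a + 243068}}{317745} = \frac{\sqrt{\frac{24936385661}{13340010000} + 243068}}{317745} = \sqrt{\frac{3242554487065661}{13340010000}} \cdot \frac{1}{317745} = \frac{\sqrt{4325570928300078839661}}{133400100} \cdot \frac{1}{317745} = \frac{\sqrt{4325570928300078839661}}{42387214774500}$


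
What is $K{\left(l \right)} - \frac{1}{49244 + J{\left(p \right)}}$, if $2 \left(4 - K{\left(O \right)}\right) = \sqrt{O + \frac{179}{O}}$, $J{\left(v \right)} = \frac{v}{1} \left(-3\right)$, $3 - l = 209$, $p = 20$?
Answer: $\frac{196735}{49184} - \frac{3 i \sqrt{975410}}{412} \approx 4.0 - 7.1915 i$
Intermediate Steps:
$l = -206$ ($l = 3 - 209 = -206$)
$J{\left(v \right)} = - 3 v$ ($J{\left(v \right)} = 1 v \left(-3\right) = v \left(-3\right) = - 3 v$)
$K{\left(O \right)} = 4 - \frac{\sqrt{O + \frac{179}{O}}}{2}$
$K{\left(l \right)} - \frac{1}{49244 + J{\left(p \right)}} = \left(4 - \frac{\sqrt{-206 + \frac{179}{-206}}}{2}\right) - \frac{1}{49244 - 60} = \left(4 - \frac{\sqrt{-206 + 179 \left(- \frac{1}{206}\right)}}{2}\right) - \frac{1}{49244 - 60} = \left(4 - \frac{\sqrt{-206 - \frac{179}{206}}}{2}\right) - \frac{1}{49184} = \left(4 - \frac{\sqrt{- \frac{42615}{206}}}{2}\right) - \frac{1}{49184} = \left(4 - \frac{\frac{3}{206} i \sqrt{975410}}{2}\right) - \frac{1}{49184} = \left(4 - \frac{3 i \sqrt{975410}}{412}\right) - \frac{1}{49184} = \frac{196735}{49184} - \frac{3 i \sqrt{975410}}{412}$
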